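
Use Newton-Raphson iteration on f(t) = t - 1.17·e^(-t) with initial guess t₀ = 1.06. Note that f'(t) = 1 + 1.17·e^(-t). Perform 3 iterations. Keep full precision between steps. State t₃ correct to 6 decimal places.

Newton update: t ← t − f(t)/f'(t).
t_0 = 1.060000: f = 0.654647, f' = 1.405353 → t_1 = 1.060000 - (0.654647)/(1.405353) = 0.594176
t_1 = 0.594176: f = -0.051683, f' = 1.645860 → t_2 = 0.594176 - (-0.051683)/(1.645860) = 0.625579
t_2 = 0.625579: f = -0.000315, f' = 1.625894 → t_3 = 0.625579 - (-0.000315)/(1.625894) = 0.625772

0.625772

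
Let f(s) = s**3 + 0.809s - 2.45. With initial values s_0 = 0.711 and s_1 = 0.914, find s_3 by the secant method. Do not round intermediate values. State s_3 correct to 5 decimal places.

1.13135

Secant update: s_(k+1) = s_k − f(s_k)·(s_k − s_(k-1))/(f(s_k) − f(s_(k-1))).
f(s_0) = -1.515376, f(s_1) = -0.947022
s_2 = 0.914000 - (-0.947022)·(0.914000 - 0.711000)/(-0.947022 - (-1.515376)) = 1.252250; f(s_2) = 0.526760
s_3 = 1.252250 - (0.526760)·(1.252250 - 0.914000)/(0.526760 - (-0.947022)) = 1.131352; f(s_3) = -0.086652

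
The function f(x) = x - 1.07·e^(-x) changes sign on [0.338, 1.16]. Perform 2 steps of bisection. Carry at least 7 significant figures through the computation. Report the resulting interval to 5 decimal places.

f(0.338000) = -0.425119, f(1.160000) = 0.824570 (opposite signs)
step 1: m = 0.749000, f(m) = 0.243062 > 0 → root in [0.338000, 0.749000]
step 2: m = 0.543500, f(m) = -0.077862 < 0 → root in [0.543500, 0.749000]

[0.54350, 0.74900]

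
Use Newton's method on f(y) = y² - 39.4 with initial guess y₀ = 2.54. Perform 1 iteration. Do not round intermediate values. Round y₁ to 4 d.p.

9.0259

Newton update: y ← y − f(y)/f'(y).
f'(y) = 2y
y_0 = 2.540000: f = -32.948400, f' = 5.080000 → y_1 = 2.540000 - (-32.948400)/(5.080000) = 9.025906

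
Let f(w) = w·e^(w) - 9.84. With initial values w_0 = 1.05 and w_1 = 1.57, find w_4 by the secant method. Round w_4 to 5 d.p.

Secant update: w_(k+1) = w_k − f(w_k)·(w_k − w_(k-1))/(f(w_k) − f(w_(k-1))).
f(w_0) = -6.839466, f(w_1) = -2.293562
w_2 = 1.570000 - (-2.293562)·(1.570000 - 1.050000)/(-2.293562 - (-6.839466)) = 1.832358; f(w_2) = 1.609671
w_3 = 1.832358 - (1.609671)·(1.832358 - 1.570000)/(1.609671 - (-2.293562)) = 1.724163; f(w_3) = -0.171198
w_4 = 1.724163 - (-0.171198)·(1.724163 - 1.832358)/(-0.171198 - (1.609671)) = 1.734564; f(w_4) = -0.011172

1.73456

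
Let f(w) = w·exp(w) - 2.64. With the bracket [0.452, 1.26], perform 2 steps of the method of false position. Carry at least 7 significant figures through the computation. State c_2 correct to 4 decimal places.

0.9629

f(0.452000) = -1.929704, f(1.260000) = 1.802031
step 1: c = 0.869822, f(c) = -0.564182 < 0 → new bracket [0.869822, 1.260000]
step 2: c = 0.962853, f(c) = -0.118135 < 0 → new bracket [0.962853, 1.260000]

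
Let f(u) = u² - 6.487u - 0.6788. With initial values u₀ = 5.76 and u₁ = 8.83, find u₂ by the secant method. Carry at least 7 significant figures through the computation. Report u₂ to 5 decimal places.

f(u_0) = -4.866320, f(u_1) = 20.009890
u_2 = 8.830000 - (20.009890)·(8.830000 - 5.760000)/(20.009890 - (-4.866320)) = 6.360558; f(u_2) = -1.483043

6.36056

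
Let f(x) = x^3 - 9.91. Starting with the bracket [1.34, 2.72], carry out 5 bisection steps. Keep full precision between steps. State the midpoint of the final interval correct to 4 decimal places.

2.1378

f(1.340000) = -7.503896, f(2.720000) = 10.213648 (opposite signs)
step 1: m = 2.030000, f(m) = -1.544573 < 0 → root in [2.030000, 2.720000]
step 2: m = 2.375000, f(m) = 3.486484 > 0 → root in [2.030000, 2.375000]
step 3: m = 2.202500, f(m) = 0.774341 > 0 → root in [2.030000, 2.202500]
step 4: m = 2.116250, f(m) = -0.432345 < 0 → root in [2.116250, 2.202500]
step 5: m = 2.159375, f(m) = 0.158951 > 0 → root in [2.116250, 2.159375]
Midpoint of [2.116250, 2.159375] = 2.137812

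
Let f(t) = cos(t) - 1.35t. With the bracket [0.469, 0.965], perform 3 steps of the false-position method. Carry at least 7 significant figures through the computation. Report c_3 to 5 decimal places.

False-position update: c = (a·f(b) − b·f(a))/(f(b) − f(a)); replace the endpoint whose sign matches f(c).
f(0.469000) = 0.258871, f(0.965000) = -0.733333
step 1: c = 0.598409, f(c) = 0.018381 > 0 → new bracket [0.598409, 0.965000]
step 2: c = 0.607373, f(c) = 0.001197 > 0 → new bracket [0.607373, 0.965000]
step 3: c = 0.607956, f(c) = 0.000077 > 0 → new bracket [0.607956, 0.965000]

0.60796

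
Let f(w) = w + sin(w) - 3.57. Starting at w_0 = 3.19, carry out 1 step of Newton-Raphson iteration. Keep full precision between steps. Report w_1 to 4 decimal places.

368.8942

Newton update: w ← w − f(w)/f'(w).
f'(w) = 1 + cos(w)
w_0 = 3.190000: f = -0.428388, f' = 0.001171 → w_1 = 3.190000 - (-0.428388)/(0.001171) = 368.894241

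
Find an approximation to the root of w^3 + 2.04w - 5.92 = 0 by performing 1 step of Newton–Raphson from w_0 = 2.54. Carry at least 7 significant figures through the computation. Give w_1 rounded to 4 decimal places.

1.8086

f'(w) = 3w^2 + 2.04
w_0 = 2.540000: f = 15.648664, f' = 21.394800 → w_1 = 2.540000 - (15.648664)/(21.394800) = 1.808576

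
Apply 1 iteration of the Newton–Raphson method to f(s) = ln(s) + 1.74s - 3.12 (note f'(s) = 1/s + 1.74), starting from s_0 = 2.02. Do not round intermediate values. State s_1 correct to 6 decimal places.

s_0 = 2.020000: f = 1.097898, f' = 2.235050 → s_1 = 2.020000 - (1.097898)/(2.235050) = 1.528782

1.528782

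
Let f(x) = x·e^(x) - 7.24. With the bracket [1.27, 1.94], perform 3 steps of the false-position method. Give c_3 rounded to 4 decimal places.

1.5403

f(1.270000) = -2.717717, f(1.940000) = 6.259977
step 1: c = 1.472822, f(c) = -0.816253 < 0 → new bracket [1.472822, 1.940000]
step 2: c = 1.526711, f(c) = -0.212527 < 0 → new bracket [1.526711, 1.940000]
step 3: c = 1.540282, f(c) = -0.053192 < 0 → new bracket [1.540282, 1.940000]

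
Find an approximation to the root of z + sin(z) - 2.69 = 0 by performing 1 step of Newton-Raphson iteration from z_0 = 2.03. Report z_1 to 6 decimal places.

1.605394

f'(z) = 1 + cos(z)
z_0 = 2.030000: f = 0.236406, f' = 0.556766 → z_1 = 2.030000 - (0.236406)/(0.556766) = 1.605394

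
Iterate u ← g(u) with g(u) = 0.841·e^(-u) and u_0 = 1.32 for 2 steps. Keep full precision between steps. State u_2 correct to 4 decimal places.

0.6718

u_1 = g(1.320000) = 0.224661
u_2 = g(0.224661) = 0.671780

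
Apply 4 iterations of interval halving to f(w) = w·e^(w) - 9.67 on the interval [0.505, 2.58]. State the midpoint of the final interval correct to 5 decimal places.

1.73703

f(0.505000) = -8.833222, f(2.580000) = 24.378616 (opposite signs)
step 1: m = 1.542500, f(m) = -2.456859 < 0 → root in [1.542500, 2.580000]
step 2: m = 2.061250, f(m) = 6.522734 > 0 → root in [1.542500, 2.061250]
step 3: m = 1.801875, f(m) = 1.251167 > 0 → root in [1.542500, 1.801875]
step 4: m = 1.672188, f(m) = -0.767607 < 0 → root in [1.672188, 1.801875]
Midpoint of [1.672188, 1.801875] = 1.737031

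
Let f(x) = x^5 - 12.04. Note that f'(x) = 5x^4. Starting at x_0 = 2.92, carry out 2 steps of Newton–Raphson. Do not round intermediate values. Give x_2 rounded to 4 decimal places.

x_0 = 2.920000: f = 200.242531, f' = 363.497485 → x_1 = 2.920000 - (200.242531)/(363.497485) = 2.369123
x_1 = 2.369123: f = 62.594173, f' = 157.514371 → x_2 = 2.369123 - (62.594173)/(157.514371) = 1.971736

1.9717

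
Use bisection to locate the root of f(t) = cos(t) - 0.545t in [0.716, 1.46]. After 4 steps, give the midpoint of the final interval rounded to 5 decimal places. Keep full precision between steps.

f(0.716000) = 0.364217, f(1.460000) = -0.685130 (opposite signs)
step 1: m = 1.088000, f(m) = -0.128702 < 0 → root in [0.716000, 1.088000]
step 2: m = 0.902000, f(m) = 0.128452 > 0 → root in [0.902000, 1.088000]
step 3: m = 0.995000, f(m) = 0.002228 > 0 → root in [0.995000, 1.088000]
step 4: m = 1.041500, f(m) = -0.062691 < 0 → root in [0.995000, 1.041500]
Midpoint of [0.995000, 1.041500] = 1.018250

1.01825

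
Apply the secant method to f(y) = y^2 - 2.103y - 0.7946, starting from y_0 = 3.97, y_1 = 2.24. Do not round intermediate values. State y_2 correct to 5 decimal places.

f(y_0) = 6.617390, f(y_1) = -0.487720
y_2 = 2.240000 - (-0.487720)·(2.240000 - 3.970000)/(-0.487720 - (6.617390)) = 2.358753; f(y_2) = -0.191341

2.35875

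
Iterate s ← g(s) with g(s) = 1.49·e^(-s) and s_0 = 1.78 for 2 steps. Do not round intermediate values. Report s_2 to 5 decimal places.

1.15894

s_1 = g(1.780000) = 0.251271
s_2 = g(0.251271) = 1.158939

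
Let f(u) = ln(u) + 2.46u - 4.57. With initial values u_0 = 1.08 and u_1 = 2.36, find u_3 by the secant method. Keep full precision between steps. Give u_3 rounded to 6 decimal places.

f(u_0) = -1.836239, f(u_1) = 2.094262
u_2 = 2.360000 - (2.094262)·(2.360000 - 1.080000)/(2.094262 - (-1.836239)) = 1.677986; f(u_2) = 0.075441
u_3 = 1.677986 - (0.075441)·(1.677986 - 2.360000)/(0.075441 - (2.094262)) = 1.652500; f(u_3) = -0.002560

1.652500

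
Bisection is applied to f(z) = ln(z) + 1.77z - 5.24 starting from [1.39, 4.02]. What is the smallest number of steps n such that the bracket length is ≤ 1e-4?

Initial width b − a = 4.02 − 1.39 = 2.630000.
After n steps the width is (b−a)/2^n; need (b−a)/2^n ≤ 1e-4.
So n ≥ log₂(2.630000/1e-4) = log₂(26300.0000) ≈ 14.6828.
Hence n = 15.

15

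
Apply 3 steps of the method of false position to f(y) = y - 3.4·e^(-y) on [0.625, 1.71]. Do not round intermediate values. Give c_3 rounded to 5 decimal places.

f(0.625000) = -1.194889, f(1.710000) = 1.095056
step 1: c = 1.191151, f(c) = 0.157988 > 0 → new bracket [0.625000, 1.191151]
step 2: c = 1.125036, f(c) = 0.021257 > 0 → new bracket [0.625000, 1.125036]
step 3: c = 1.116296, f(c) = 0.002828 > 0 → new bracket [0.625000, 1.116296]

1.11630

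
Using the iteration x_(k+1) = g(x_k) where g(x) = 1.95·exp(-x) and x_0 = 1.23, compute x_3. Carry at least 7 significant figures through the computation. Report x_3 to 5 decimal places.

0.64728

x_1 = g(1.230000) = 0.569971
x_2 = g(0.569971) = 1.102807
x_3 = g(1.102807) = 0.647279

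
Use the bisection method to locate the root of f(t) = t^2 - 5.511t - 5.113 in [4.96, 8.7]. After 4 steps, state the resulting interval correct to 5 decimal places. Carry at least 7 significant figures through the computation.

f(4.960000) = -7.845960, f(8.700000) = 22.631300 (opposite signs)
step 1: m = 6.830000, f(m) = 3.895770 > 0 → root in [4.960000, 6.830000]
step 2: m = 5.895000, f(m) = -2.849320 < 0 → root in [5.895000, 6.830000]
step 3: m = 6.362500, f(m) = 0.304669 > 0 → root in [5.895000, 6.362500]
step 4: m = 6.128750, f(m) = -1.326965 < 0 → root in [6.128750, 6.362500]

[6.12875, 6.36250]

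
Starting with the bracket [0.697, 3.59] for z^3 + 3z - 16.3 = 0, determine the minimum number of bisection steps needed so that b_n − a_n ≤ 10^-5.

Initial width b − a = 3.59 − 0.697 = 2.893000.
After n steps the width is (b−a)/2^n; need (b−a)/2^n ≤ 10^-5.
So n ≥ log₂(2.893000/10^-5) = log₂(289300.0000) ≈ 18.1422.
Hence n = 19.

19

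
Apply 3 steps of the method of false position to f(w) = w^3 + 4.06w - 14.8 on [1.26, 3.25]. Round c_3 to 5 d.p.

1.87164

f(1.260000) = -7.684024, f(3.250000) = 32.723125
step 1: c = 1.638428, f(c) = -3.749707 < 0 → new bracket [1.638428, 3.250000]
step 2: c = 1.804111, f(c) = -1.603258 < 0 → new bracket [1.804111, 3.250000]
step 3: c = 1.871643, f(c) = -0.644672 < 0 → new bracket [1.871643, 3.250000]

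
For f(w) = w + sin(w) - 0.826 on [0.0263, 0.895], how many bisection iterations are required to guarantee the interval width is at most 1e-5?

17

Initial width b − a = 0.895 − 0.0263 = 0.868700.
After n steps the width is (b−a)/2^n; need (b−a)/2^n ≤ 1e-5.
So n ≥ log₂(0.868700/1e-5) = log₂(86870.0000) ≈ 16.4066.
Hence n = 17.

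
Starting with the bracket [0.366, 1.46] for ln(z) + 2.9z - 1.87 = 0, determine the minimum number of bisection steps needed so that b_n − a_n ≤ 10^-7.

24

Initial width b − a = 1.46 − 0.366 = 1.094000.
After n steps the width is (b−a)/2^n; need (b−a)/2^n ≤ 10^-7.
So n ≥ log₂(1.094000/10^-7) = log₂(10940000.0000) ≈ 23.3831.
Hence n = 24.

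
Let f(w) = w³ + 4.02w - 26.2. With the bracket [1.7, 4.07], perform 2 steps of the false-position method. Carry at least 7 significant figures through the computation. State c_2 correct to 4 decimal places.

f(1.700000) = -14.453000, f(4.070000) = 57.580543
step 1: c = 2.175523, f(c) = -7.157863 < 0 → new bracket [2.175523, 4.070000]
step 2: c = 2.384988, f(c) = -3.046143 < 0 → new bracket [2.384988, 4.070000]

2.3850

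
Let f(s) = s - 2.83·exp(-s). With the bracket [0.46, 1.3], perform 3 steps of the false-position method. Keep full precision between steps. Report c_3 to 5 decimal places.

1.02111

f(0.460000) = -1.326533, f(1.300000) = 0.528735
step 1: c = 1.060607, f(c) = 0.080733 > 0 → new bracket [0.460000, 1.060607]
step 2: c = 1.026151, f(c) = 0.011926 > 0 → new bracket [0.460000, 1.026151]
step 3: c = 1.021107, f(c) = 0.001752 > 0 → new bracket [0.460000, 1.021107]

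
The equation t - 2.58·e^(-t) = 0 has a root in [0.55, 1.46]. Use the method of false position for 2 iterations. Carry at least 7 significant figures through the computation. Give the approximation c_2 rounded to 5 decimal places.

False-position update: c = (a·f(b) − b·f(a))/(f(b) − f(a)); replace the endpoint whose sign matches f(c).
f(0.550000) = -0.938531, f(1.460000) = 0.860830
step 1: c = 1.024648, f(c) = 0.098627 > 0 → new bracket [0.550000, 1.024648]
step 2: c = 0.979512, f(c) = 0.010737 > 0 → new bracket [0.550000, 0.979512]

0.97951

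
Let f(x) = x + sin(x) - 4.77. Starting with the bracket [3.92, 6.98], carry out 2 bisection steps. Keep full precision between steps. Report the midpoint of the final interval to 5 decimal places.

f(3.920000) = -1.552146, f(6.980000) = 2.851778 (opposite signs)
step 1: m = 5.450000, f(m) = -0.060077 < 0 → root in [5.450000, 6.980000]
step 2: m = 6.215000, f(m) = 1.376868 > 0 → root in [5.450000, 6.215000]
Midpoint of [5.450000, 6.215000] = 5.832500

5.83250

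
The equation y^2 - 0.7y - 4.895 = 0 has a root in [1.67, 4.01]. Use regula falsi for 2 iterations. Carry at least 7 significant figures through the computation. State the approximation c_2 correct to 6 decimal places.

2.523902

f(1.670000) = -3.275100, f(4.010000) = 8.378100
step 1: c = 2.327651, f(c) = -1.106398 < 0 → new bracket [2.327651, 4.010000]
step 2: c = 2.523902, f(c) = -0.291649 < 0 → new bracket [2.523902, 4.010000]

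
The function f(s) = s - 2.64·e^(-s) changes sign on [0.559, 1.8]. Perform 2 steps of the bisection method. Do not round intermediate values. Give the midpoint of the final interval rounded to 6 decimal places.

f(0.559000) = -0.950501, f(1.800000) = 1.363611 (opposite signs)
step 1: m = 1.179500, f(m) = 0.367878 > 0 → root in [0.559000, 1.179500]
step 2: m = 0.869250, f(m) = -0.237612 < 0 → root in [0.869250, 1.179500]
Midpoint of [0.869250, 1.179500] = 1.024375

1.024375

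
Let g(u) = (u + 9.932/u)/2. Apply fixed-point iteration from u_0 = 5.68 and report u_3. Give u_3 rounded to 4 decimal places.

u_1 = g(5.680000) = 3.714296
u_2 = g(3.714296) = 3.194144
u_3 = g(3.194144) = 3.151792

3.1518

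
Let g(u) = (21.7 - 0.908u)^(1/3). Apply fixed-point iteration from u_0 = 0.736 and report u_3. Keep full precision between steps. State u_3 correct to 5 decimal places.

u_1 = g(0.736000) = 2.760312
u_2 = g(2.760312) = 2.677436
u_3 = g(2.677436) = 2.680930

2.68093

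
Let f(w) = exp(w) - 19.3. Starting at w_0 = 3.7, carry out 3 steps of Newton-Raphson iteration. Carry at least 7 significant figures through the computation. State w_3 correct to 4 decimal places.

2.9603

Newton update: w ← w − f(w)/f'(w).
f'(w) = exp(w)
w_0 = 3.700000: f = 21.147304, f' = 40.447304 → w_1 = 3.700000 - (21.147304)/(40.447304) = 3.177164
w_1 = 3.177164: f = 4.678655, f' = 23.978655 → w_2 = 3.177164 - (4.678655)/(23.978655) = 2.982047
w_2 = 2.982047: f = 0.428150, f' = 19.728150 → w_3 = 2.982047 - (0.428150)/(19.728150) = 2.960344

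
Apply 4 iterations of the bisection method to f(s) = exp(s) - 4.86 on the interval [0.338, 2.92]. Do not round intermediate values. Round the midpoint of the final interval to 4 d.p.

1.5483

f(0.338000) = -3.457859, f(2.920000) = 13.681287 (opposite signs)
step 1: m = 1.629000, f(m) = 0.238773 > 0 → root in [0.338000, 1.629000]
step 2: m = 0.983500, f(m) = -2.186202 < 0 → root in [0.983500, 1.629000]
step 3: m = 1.306250, f(m) = -1.167698 < 0 → root in [1.306250, 1.629000]
step 4: m = 1.467625, f(m) = -0.521082 < 0 → root in [1.467625, 1.629000]
Midpoint of [1.467625, 1.629000] = 1.548312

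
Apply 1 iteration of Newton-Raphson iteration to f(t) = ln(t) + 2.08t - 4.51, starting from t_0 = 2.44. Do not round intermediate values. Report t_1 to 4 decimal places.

f'(t) = 1/t + 2.08
t_0 = 2.440000: f = 1.457198, f' = 2.489836 → t_1 = 2.440000 - (1.457198)/(2.489836) = 1.854741

1.8547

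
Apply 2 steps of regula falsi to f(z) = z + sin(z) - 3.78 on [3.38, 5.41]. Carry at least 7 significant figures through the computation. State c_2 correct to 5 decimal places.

4.62956

f(3.380000) = -0.636155, f(5.410000) = 0.863621
step 1: c = 4.241059, f(c) = -0.429906 < 0 → new bracket [4.241059, 5.410000]
step 2: c = 4.629559, f(c) = -0.147013 < 0 → new bracket [4.629559, 5.410000]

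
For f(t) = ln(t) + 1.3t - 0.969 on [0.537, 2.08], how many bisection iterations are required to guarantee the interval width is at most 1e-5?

18

Initial width b − a = 2.08 − 0.537 = 1.543000.
After n steps the width is (b−a)/2^n; need (b−a)/2^n ≤ 1e-5.
So n ≥ log₂(1.543000/1e-5) = log₂(154300.0000) ≈ 17.2354.
Hence n = 18.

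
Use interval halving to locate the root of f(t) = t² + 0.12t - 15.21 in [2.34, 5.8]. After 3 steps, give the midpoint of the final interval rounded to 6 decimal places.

f(2.340000) = -9.453600, f(5.800000) = 19.126000 (opposite signs)
step 1: m = 4.070000, f(m) = 1.843300 > 0 → root in [2.340000, 4.070000]
step 2: m = 3.205000, f(m) = -4.553375 < 0 → root in [3.205000, 4.070000]
step 3: m = 3.637500, f(m) = -1.542094 < 0 → root in [3.637500, 4.070000]
Midpoint of [3.637500, 4.070000] = 3.853750

3.853750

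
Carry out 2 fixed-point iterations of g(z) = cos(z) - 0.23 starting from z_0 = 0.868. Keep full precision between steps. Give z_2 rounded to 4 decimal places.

z_1 = g(0.868000) = 0.416354
z_2 = g(0.416354) = 0.684570

0.6846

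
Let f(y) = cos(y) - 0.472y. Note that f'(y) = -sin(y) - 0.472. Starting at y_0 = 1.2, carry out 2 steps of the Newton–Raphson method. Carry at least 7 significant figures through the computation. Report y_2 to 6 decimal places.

1.051473

Newton update: y ← y − f(y)/f'(y).
y_0 = 1.200000: f = -0.204042, f' = -1.404039 → y_1 = 1.200000 - (-0.204042)/(-1.404039) = 1.054675
y_1 = 1.054675: f = -0.004296, f' = -1.341740 → y_2 = 1.054675 - (-0.004296)/(-1.341740) = 1.051473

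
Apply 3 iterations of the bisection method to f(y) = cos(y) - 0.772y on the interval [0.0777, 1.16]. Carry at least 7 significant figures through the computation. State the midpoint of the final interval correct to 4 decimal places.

0.8218

f(0.077700) = 0.936998, f(1.160000) = -0.496180 (opposite signs)
step 1: m = 0.618850, f(m) = 0.336794 > 0 → root in [0.618850, 1.160000]
step 2: m = 0.889425, f(m) = -0.056777 < 0 → root in [0.618850, 0.889425]
step 3: m = 0.754137, f(m) = 0.146668 > 0 → root in [0.754137, 0.889425]
Midpoint of [0.754137, 0.889425] = 0.821781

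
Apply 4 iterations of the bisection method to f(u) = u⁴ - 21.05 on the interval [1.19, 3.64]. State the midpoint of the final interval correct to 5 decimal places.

2.18531

f(1.190000) = -19.044661, f(3.640000) = 154.501900 (opposite signs)
step 1: m = 2.415000, f(m) = 12.964848 > 0 → root in [1.190000, 2.415000]
step 2: m = 1.802500, f(m) = -10.493958 < 0 → root in [1.802500, 2.415000]
step 3: m = 2.108750, f(m) = -1.275734 < 0 → root in [2.108750, 2.415000]
step 4: m = 2.261875, f(m) = 5.124259 > 0 → root in [2.108750, 2.261875]
Midpoint of [2.108750, 2.261875] = 2.185313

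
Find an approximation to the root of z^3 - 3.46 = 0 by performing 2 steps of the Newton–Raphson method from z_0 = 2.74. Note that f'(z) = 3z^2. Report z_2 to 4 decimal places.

1.6143

Newton update: z ← z − f(z)/f'(z).
z_0 = 2.740000: f = 17.110824, f' = 22.522800 → z_1 = 2.740000 - (17.110824)/(22.522800) = 1.980289
z_1 = 1.980289: f = 4.305789, f' = 11.764631 → z_2 = 1.980289 - (4.305789)/(11.764631) = 1.614294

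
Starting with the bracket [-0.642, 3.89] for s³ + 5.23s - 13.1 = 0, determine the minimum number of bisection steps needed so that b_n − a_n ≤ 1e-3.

13

Initial width b − a = 3.89 − -0.642 = 4.532000.
After n steps the width is (b−a)/2^n; need (b−a)/2^n ≤ 1e-3.
So n ≥ log₂(4.532000/1e-3) = log₂(4532.0000) ≈ 12.1459.
Hence n = 13.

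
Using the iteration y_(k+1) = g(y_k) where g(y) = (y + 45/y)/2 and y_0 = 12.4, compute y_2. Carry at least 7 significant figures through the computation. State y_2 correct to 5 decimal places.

y_1 = g(12.400000) = 8.014516
y_2 = g(8.014516) = 6.814664

6.81466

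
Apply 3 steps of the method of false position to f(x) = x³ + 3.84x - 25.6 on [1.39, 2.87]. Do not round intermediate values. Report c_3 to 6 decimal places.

2.514674

f(1.390000) = -17.576781, f(2.870000) = 9.060703
step 1: c = 2.366580, f(c) = -3.257825 < 0 → new bracket [2.366580, 2.870000]
step 2: c = 2.499717, f(c) = -0.381387 < 0 → new bracket [2.499717, 2.870000]
step 3: c = 2.514674, f(c) = -0.041901 < 0 → new bracket [2.514674, 2.870000]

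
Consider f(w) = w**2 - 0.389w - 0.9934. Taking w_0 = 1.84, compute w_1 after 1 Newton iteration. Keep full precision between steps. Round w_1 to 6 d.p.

f'(w) = 2w - 0.389
w_0 = 1.840000: f = 1.676440, f' = 3.291000 → w_1 = 1.840000 - (1.676440)/(3.291000) = 1.330599

1.330599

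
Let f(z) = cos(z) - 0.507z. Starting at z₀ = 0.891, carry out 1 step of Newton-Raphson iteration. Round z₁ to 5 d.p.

1.02870

f'(z) = -sin(z) - 0.507
z_0 = 0.891000: f = 0.176898, f' = -1.284701 → z_1 = 0.891000 - (0.176898)/(-1.284701) = 1.028696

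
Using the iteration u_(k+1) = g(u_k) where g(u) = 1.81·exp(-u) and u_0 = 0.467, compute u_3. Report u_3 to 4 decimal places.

1.0114

u_1 = g(0.467000) = 1.134653
u_2 = g(1.134653) = 0.581976
u_3 = g(0.581976) = 1.011416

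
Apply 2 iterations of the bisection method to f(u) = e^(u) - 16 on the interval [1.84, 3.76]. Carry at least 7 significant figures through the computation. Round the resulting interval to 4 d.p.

f(1.840000) = -9.703462, f(3.760000) = 26.948426 (opposite signs)
step 1: m = 2.800000, f(m) = 0.444647 > 0 → root in [1.840000, 2.800000]
step 2: m = 2.320000, f(m) = -5.824326 < 0 → root in [2.320000, 2.800000]

[2.3200, 2.8000]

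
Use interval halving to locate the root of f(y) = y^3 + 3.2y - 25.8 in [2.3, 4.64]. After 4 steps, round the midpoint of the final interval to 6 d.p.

2.665625

f(2.300000) = -6.273000, f(4.640000) = 88.945344 (opposite signs)
step 1: m = 3.470000, f(m) = 27.085923 > 0 → root in [2.300000, 3.470000]
step 2: m = 2.885000, f(m) = 7.444504 > 0 → root in [2.300000, 2.885000]
step 3: m = 2.592500, f(m) = -0.079662 < 0 → root in [2.592500, 2.885000]
step 4: m = 2.738750, f(m) = 3.506683 > 0 → root in [2.592500, 2.738750]
Midpoint of [2.592500, 2.738750] = 2.665625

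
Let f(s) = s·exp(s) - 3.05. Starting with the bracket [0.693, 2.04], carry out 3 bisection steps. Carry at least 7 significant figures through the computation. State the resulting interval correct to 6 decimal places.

f(0.693000) = -1.664204, f(2.040000) = 12.638843 (opposite signs)
step 1: m = 1.366500, f(m) = 2.308868 > 0 → root in [0.693000, 1.366500]
step 2: m = 1.029750, f(m) = -0.166323 < 0 → root in [1.029750, 1.366500]
step 3: m = 1.198125, f(m) = 0.920463 > 0 → root in [1.029750, 1.198125]

[1.029750, 1.198125]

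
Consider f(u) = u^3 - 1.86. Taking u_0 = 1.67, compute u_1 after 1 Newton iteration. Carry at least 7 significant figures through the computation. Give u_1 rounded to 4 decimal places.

f'(u) = 3u^2
u_0 = 1.670000: f = 2.797463, f' = 8.366700 → u_1 = 1.670000 - (2.797463)/(8.366700) = 1.335643

1.3356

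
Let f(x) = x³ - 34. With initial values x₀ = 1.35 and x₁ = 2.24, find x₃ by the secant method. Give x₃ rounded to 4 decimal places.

Secant update: x_(k+1) = x_k − f(x_k)·(x_k − x_(k-1))/(f(x_k) − f(x_(k-1))).
f(x_0) = -31.539625, f(x_1) = -22.760576
x_2 = 2.240000 - (-22.760576)·(2.240000 - 1.350000)/(-22.760576 - (-31.539625)) = 4.547415; f(x_2) = 60.035942
x_3 = 4.547415 - (60.035942)·(4.547415 - 2.240000)/(60.035942 - (-22.760576)) = 2.874303; f(x_3) = -10.253600

2.8743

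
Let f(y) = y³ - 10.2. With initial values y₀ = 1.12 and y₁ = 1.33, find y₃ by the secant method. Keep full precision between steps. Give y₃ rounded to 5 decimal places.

f(y_0) = -8.795072, f(y_1) = -7.847363
y_2 = 1.330000 - (-7.847363)·(1.330000 - 1.120000)/(-7.847363 - (-8.795072)) = 3.068874; f(y_2) = 18.702608
y_3 = 3.068874 - (18.702608)·(3.068874 - 1.330000)/(18.702608 - (-7.847363)) = 1.843958; f(y_3) = -3.930208

1.84396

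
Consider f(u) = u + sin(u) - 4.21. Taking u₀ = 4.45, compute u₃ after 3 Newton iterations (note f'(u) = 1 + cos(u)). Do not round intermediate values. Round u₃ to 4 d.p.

u_0 = 4.450000: f = -0.725773, f' = 0.740611 → u_1 = 4.450000 - (-0.725773)/(0.740611) = 5.429965
u_1 = 5.429965: f = 0.466563, f' = 1.657560 → u_2 = 5.429965 - (0.466563)/(1.657560) = 5.148489
u_2 = 5.148489: f = 0.032083, f' = 1.422408 → u_3 = 5.148489 - (0.032083)/(1.422408) = 5.125934

5.1259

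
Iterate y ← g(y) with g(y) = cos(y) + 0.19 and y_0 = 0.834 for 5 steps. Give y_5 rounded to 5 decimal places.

0.85380

y_1 = g(0.834000) = 0.861919
y_2 = g(0.861919) = 0.840982
y_3 = g(0.840982) = 0.856731
y_4 = g(0.856731) = 0.844911
y_5 = g(0.844911) = 0.853798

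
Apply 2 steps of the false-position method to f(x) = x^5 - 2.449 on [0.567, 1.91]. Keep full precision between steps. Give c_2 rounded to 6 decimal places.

0.803793

f(0.567000) = -2.390398, f(1.910000) = 22.970490
step 1: c = 0.693585, f(c) = -2.288492 < 0 → new bracket [0.693585, 1.910000]
step 2: c = 0.803793, f(c) = -2.113477 < 0 → new bracket [0.803793, 1.910000]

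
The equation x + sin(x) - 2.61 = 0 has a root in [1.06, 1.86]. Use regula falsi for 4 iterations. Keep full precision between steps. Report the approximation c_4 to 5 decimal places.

f(1.060000) = -0.677645, f(1.860000) = 0.208471
step 1: c = 1.671789, f(c) = 0.056693 > 0 → new bracket [1.060000, 1.671789]
step 2: c = 1.624557, f(c) = 0.013112 > 0 → new bracket [1.060000, 1.624557]
step 3: c = 1.613840, f(c) = 0.002914 > 0 → new bracket [1.060000, 1.613840]
step 4: c = 1.611469, f(c) = 0.000642 > 0 → new bracket [1.060000, 1.611469]

1.61147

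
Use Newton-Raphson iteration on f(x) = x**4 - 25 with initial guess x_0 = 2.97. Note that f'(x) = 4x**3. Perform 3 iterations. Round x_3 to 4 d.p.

Newton update: x ← x − f(x)/f'(x).
x_0 = 2.970000: f = 52.808277, f' = 104.792292 → x_1 = 2.970000 - (52.808277)/(104.792292) = 2.466067
x_1 = 2.466067: f = 11.984487, f' = 59.989424 → x_2 = 2.466067 - (11.984487)/(59.989424) = 2.266290
x_2 = 2.266290: f = 1.379242, f' = 46.559330 → x_3 = 2.266290 - (1.379242)/(46.559330) = 2.236667

2.2367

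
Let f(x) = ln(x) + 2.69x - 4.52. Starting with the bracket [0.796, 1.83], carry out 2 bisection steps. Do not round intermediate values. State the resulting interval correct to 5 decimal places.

[1.31300, 1.57150]

f(0.796000) = -2.606916, f(1.830000) = 1.007016 (opposite signs)
step 1: m = 1.313000, f(m) = -0.715715 < 0 → root in [1.313000, 1.830000]
step 2: m = 1.571500, f(m) = 0.159366 > 0 → root in [1.313000, 1.571500]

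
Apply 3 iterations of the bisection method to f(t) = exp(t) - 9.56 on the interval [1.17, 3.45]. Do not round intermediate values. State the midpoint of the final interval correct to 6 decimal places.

2.167500

f(1.170000) = -6.338007, f(3.450000) = 21.940392 (opposite signs)
step 1: m = 2.310000, f(m) = 0.514425 > 0 → root in [1.170000, 2.310000]
step 2: m = 1.740000, f(m) = -3.862657 < 0 → root in [1.740000, 2.310000]
step 3: m = 2.025000, f(m) = -1.983889 < 0 → root in [2.025000, 2.310000]
Midpoint of [2.025000, 2.310000] = 2.167500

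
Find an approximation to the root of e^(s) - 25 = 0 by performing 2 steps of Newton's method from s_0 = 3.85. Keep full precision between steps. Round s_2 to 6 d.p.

3.231485

f'(s) = e^(s)
s_0 = 3.850000: f = 21.993063, f' = 46.993063 → s_1 = 3.850000 - (21.993063)/(46.993063) = 3.381993
s_1 = 3.381993: f = 4.429378, f' = 29.429378 → s_2 = 3.381993 - (4.429378)/(29.429378) = 3.231485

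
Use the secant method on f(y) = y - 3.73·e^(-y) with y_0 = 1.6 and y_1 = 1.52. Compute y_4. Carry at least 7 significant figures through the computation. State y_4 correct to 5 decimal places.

1.16433

f(y_0) = 0.846926, f(y_1) = 0.704205
y_2 = 1.520000 - (0.704205)·(1.520000 - 1.600000)/(0.704205 - (0.846926)) = 1.125270; f(y_2) = -0.085357
y_3 = 1.125270 - (-0.085357)·(1.125270 - 1.520000)/(-0.085357 - (0.704205)) = 1.167943; f(y_3) = 0.007890
y_4 = 1.167943 - (0.007890)·(1.167943 - 1.125270)/(0.007890 - (-0.085357)) = 1.164332; f(y_4) = 0.000083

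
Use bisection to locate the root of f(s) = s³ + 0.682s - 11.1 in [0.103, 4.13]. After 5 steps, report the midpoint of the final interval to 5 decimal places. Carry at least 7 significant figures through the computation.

2.17942

f(0.103000) = -11.028661, f(4.130000) = 62.161657 (opposite signs)
step 1: m = 2.116500, f(m) = -0.175532 < 0 → root in [2.116500, 4.130000]
step 2: m = 3.123250, f(m) = 21.496394 > 0 → root in [2.116500, 3.123250]
step 3: m = 2.619875, f(m) = 8.668909 > 0 → root in [2.116500, 2.619875]
step 4: m = 2.368187, f(m) = 3.796638 > 0 → root in [2.116500, 2.368187]
step 5: m = 2.242344, f(m) = 1.704019 > 0 → root in [2.116500, 2.242344]
Midpoint of [2.116500, 2.242344] = 2.179422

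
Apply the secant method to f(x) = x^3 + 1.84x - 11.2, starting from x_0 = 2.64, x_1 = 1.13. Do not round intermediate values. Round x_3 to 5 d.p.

f(x_0) = 12.057344, f(x_1) = -7.677903
x_2 = 1.130000 - (-7.677903)·(1.130000 - 2.640000)/(-7.677903 - (12.057344)) = 1.717458; f(x_2) = -2.973954
x_3 = 1.717458 - (-2.973954)·(1.717458 - 1.130000)/(-2.973954 - (-7.677903)) = 2.088864; f(x_3) = 1.757961

2.08886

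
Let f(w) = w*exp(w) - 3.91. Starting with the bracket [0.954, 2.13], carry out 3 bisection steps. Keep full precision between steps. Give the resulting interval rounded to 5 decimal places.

f(0.954000) = -1.433346, f(2.130000) = 14.013666 (opposite signs)
step 1: m = 1.542000, f(m) = 3.297198 > 0 → root in [0.954000, 1.542000]
step 2: m = 1.248000, f(m) = 0.437245 > 0 → root in [0.954000, 1.248000]
step 3: m = 1.101000, f(m) = -0.599104 < 0 → root in [1.101000, 1.248000]

[1.10100, 1.24800]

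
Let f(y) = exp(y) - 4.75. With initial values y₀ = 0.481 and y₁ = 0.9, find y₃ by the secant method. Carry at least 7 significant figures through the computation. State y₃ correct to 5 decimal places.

1.39919

f(y_0) = -3.132309, f(y_1) = -2.290397
y_2 = 0.900000 - (-2.290397)·(0.900000 - 0.481000)/(-2.290397 - (-3.132309)) = 2.039877; f(y_2) = 2.939667
y_3 = 2.039877 - (2.939667)·(2.039877 - 0.900000)/(2.939667 - (-2.290397)) = 1.399185; f(y_3) = -0.698102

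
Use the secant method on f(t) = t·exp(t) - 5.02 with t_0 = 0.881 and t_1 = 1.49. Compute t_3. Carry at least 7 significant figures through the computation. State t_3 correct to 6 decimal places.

1.322862

Secant update: t_(k+1) = t_k − f(t_k)·(t_k − t_(k-1))/(f(t_k) − f(t_(k-1))).
f(t_0) = -2.893872, f(t_1) = 1.591272
t_2 = 1.490000 - (1.591272)·(1.490000 - 0.881000)/(1.591272 - (-2.893872)) = 1.273935; f(t_2) = -0.465824
t_3 = 1.273935 - (-0.465824)·(1.273935 - 1.490000)/(-0.465824 - (1.591272)) = 1.322862; f(t_3) = -0.053778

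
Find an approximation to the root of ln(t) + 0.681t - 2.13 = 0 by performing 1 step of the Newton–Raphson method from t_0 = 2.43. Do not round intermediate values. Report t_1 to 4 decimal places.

Newton update: t ← t − f(t)/f'(t).
f'(t) = 1/t + 0.681
t_0 = 2.430000: f = 0.412721, f' = 1.092523 → t_1 = 2.430000 - (0.412721)/(1.092523) = 2.052231

2.0522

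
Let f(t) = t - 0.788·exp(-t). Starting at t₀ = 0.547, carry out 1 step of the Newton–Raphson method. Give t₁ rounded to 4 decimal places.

f'(t) = 1 + 0.788·exp(-t)
t_0 = 0.547000: f = 0.090998, f' = 1.456002 → t_1 = 0.547000 - (0.090998)/(1.456002) = 0.484502

0.4845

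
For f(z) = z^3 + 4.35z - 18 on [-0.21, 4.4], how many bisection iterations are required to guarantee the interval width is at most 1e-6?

23

Initial width b − a = 4.4 − -0.21 = 4.610000.
After n steps the width is (b−a)/2^n; need (b−a)/2^n ≤ 1e-6.
So n ≥ log₂(4.610000/1e-6) = log₂(4610000.0000) ≈ 22.1363.
Hence n = 23.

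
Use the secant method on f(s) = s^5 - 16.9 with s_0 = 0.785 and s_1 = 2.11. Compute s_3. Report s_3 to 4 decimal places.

f(s_0) = -16.601909, f(s_1) = 24.922720
s_2 = 2.110000 - (24.922720)·(2.110000 - 0.785000)/(24.922720 - (-16.601909)) = 1.314747; f(s_2) = -12.971650
s_3 = 1.314747 - (-12.971650)·(1.314747 - 2.110000)/(-12.971650 - (24.922720)) = 1.586970; f(s_3) = -6.834298

1.5870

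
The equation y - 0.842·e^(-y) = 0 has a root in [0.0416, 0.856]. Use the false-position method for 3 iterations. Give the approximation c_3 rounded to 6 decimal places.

f(0.041600) = -0.766091, f(0.856000) = 0.498269
step 1: c = 0.535055, f(c) = 0.041948 > 0 → new bracket [0.041600, 0.535055]
step 2: c = 0.509438, f(c) = 0.003536 > 0 → new bracket [0.041600, 0.509438]
step 3: c = 0.507288, f(c) = 0.000298 > 0 → new bracket [0.041600, 0.507288]

0.507288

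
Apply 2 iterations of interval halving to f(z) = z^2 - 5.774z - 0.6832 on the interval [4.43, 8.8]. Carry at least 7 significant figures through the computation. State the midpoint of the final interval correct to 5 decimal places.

f(4.430000) = -6.637120, f(8.800000) = 25.945600 (opposite signs)
step 1: m = 6.615000, f(m) = 4.880015 > 0 → root in [4.430000, 6.615000]
step 2: m = 5.522500, f(m) = -2.072109 < 0 → root in [5.522500, 6.615000]
Midpoint of [5.522500, 6.615000] = 6.068750

6.06875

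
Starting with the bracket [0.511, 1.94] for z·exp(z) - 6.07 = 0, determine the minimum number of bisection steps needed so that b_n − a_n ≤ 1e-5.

Initial width b − a = 1.94 − 0.511 = 1.429000.
After n steps the width is (b−a)/2^n; need (b−a)/2^n ≤ 1e-5.
So n ≥ log₂(1.429000/1e-5) = log₂(142900.0000) ≈ 17.1246.
Hence n = 18.

18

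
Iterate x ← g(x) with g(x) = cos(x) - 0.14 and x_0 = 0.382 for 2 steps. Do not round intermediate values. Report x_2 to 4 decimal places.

x_1 = g(0.382000) = 0.787921
x_2 = g(0.787921) = 0.565321

0.5653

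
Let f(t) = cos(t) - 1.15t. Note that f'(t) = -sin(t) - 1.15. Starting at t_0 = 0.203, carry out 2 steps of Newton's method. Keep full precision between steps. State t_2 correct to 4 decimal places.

t_0 = 0.203000: f = 0.746016, f' = -1.351609 → t_1 = 0.203000 - (0.746016)/(-1.351609) = 0.754947
t_1 = 0.754947: f = -0.139881, f' = -1.835250 → t_2 = 0.754947 - (-0.139881)/(-1.835250) = 0.678728

0.6787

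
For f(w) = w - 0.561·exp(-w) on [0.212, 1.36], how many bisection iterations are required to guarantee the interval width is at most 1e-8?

27

Initial width b − a = 1.36 − 0.212 = 1.148000.
After n steps the width is (b−a)/2^n; need (b−a)/2^n ≤ 1e-8.
So n ≥ log₂(1.148000/1e-8) = log₂(114800000.0000) ≈ 26.7745.
Hence n = 27.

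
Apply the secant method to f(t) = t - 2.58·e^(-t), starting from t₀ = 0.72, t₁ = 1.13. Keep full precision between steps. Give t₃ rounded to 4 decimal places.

0.9737

f(t_0) = -0.535821, f(t_1) = 0.296574
t_2 = 1.130000 - (0.296574)·(1.130000 - 0.720000)/(0.296574 - (-0.535821)) = 0.983921; f(t_2) = 0.019408
t_3 = 0.983921 - (0.019408)·(0.983921 - 1.130000)/(0.019408 - (0.296574)) = 0.973692; f(t_3) = -0.000737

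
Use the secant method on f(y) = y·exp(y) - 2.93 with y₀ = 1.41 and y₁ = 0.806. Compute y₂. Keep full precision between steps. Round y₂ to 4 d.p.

f(y_0) = 2.845297, f(y_1) = -1.125419
y_2 = 0.806000 - (-1.125419)·(0.806000 - 1.410000)/(-1.125419 - (2.845297)) = 0.977192; f(y_2) = -0.333618

0.9772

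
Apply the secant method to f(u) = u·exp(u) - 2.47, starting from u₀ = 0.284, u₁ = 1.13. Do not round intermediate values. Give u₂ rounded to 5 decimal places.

0.85130

f(u_0) = -2.092725, f(u_1) = 1.028092
u_2 = 1.130000 - (1.028092)·(1.130000 - 0.284000)/(1.028092 - (-2.092725)) = 0.851302; f(u_2) = -0.475659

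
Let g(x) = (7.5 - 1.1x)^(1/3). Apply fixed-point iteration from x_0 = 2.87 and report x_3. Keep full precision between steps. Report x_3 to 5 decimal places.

x_1 = g(2.870000) = 1.631536
x_2 = g(1.631536) = 1.786871
x_3 = g(1.786871) = 1.768851

1.76885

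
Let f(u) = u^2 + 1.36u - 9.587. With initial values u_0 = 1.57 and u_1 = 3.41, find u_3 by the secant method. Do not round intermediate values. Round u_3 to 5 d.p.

2.47285

f(u_0) = -4.986900, f(u_1) = 6.678700
u_2 = 3.410000 - (6.678700)·(3.410000 - 1.570000)/(6.678700 - (-4.986900)) = 2.356577; f(u_2) = -0.828598
u_3 = 2.356577 - (-0.828598)·(2.356577 - 3.410000)/(-0.828598 - (6.678700)) = 2.472846; f(u_3) = -0.108962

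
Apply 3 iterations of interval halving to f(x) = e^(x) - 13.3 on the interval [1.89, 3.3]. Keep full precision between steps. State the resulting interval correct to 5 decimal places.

[2.41875, 2.59500]

f(1.890000) = -6.680631, f(3.300000) = 13.812639 (opposite signs)
step 1: m = 2.595000, f(m) = 0.096587 > 0 → root in [1.890000, 2.595000]
step 2: m = 2.242500, f(m) = -3.883156 < 0 → root in [2.242500, 2.595000]
step 3: m = 2.418750, f(m) = -2.068189 < 0 → root in [2.418750, 2.595000]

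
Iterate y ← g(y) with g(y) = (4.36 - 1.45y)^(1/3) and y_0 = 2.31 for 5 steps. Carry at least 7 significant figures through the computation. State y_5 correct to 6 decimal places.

y_1 = g(2.310000) = 1.003488
y_2 = g(1.003488) = 1.426853
y_3 = g(1.426853) = 1.318294
y_4 = g(1.318294) = 1.347820
y_5 = g(1.347820) = 1.339918

1.339918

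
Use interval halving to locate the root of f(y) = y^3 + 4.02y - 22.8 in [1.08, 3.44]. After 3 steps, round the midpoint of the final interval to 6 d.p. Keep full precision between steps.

2.407500

f(1.080000) = -17.198688, f(3.440000) = 31.736384 (opposite signs)
step 1: m = 2.260000, f(m) = -2.171624 < 0 → root in [2.260000, 3.440000]
step 2: m = 2.850000, f(m) = 11.806125 > 0 → root in [2.260000, 2.850000]
step 3: m = 2.555000, f(m) = 4.150204 > 0 → root in [2.260000, 2.555000]
Midpoint of [2.260000, 2.555000] = 2.407500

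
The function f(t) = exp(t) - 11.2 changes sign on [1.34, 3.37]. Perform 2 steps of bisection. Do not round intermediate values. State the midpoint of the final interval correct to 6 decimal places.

2.608750

f(1.340000) = -7.380956, f(3.370000) = 17.878527 (opposite signs)
step 1: m = 2.355000, f(m) = -0.661871 < 0 → root in [2.355000, 3.370000]
step 2: m = 2.862500, f(m) = 6.305235 > 0 → root in [2.355000, 2.862500]
Midpoint of [2.355000, 2.862500] = 2.608750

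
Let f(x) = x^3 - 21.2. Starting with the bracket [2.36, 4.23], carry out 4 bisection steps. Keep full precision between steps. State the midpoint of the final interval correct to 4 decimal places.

f(2.360000) = -8.055744, f(4.230000) = 54.486967 (opposite signs)
step 1: m = 3.295000, f(m) = 14.573897 > 0 → root in [2.360000, 3.295000]
step 2: m = 2.827500, f(m) = 1.405173 > 0 → root in [2.360000, 2.827500]
step 3: m = 2.593750, f(m) = -3.750446 < 0 → root in [2.593750, 2.827500]
step 4: m = 2.710625, f(m) = -1.283716 < 0 → root in [2.710625, 2.827500]
Midpoint of [2.710625, 2.827500] = 2.769062

2.7691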